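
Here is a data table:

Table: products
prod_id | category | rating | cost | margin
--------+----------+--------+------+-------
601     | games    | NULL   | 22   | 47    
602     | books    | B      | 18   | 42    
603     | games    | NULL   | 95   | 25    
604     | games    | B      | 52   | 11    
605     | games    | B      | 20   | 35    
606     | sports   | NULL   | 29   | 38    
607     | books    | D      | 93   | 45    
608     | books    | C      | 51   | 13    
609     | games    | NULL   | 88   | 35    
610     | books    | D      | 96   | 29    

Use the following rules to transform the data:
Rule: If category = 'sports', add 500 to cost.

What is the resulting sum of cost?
1064

Step 1: Count records where category = 'sports': 1
Step 2: Total bonus added: 1 × 500 = 500
Step 3: Original sum of cost: 564
Step 4: Final sum = 564 + 500 = 1064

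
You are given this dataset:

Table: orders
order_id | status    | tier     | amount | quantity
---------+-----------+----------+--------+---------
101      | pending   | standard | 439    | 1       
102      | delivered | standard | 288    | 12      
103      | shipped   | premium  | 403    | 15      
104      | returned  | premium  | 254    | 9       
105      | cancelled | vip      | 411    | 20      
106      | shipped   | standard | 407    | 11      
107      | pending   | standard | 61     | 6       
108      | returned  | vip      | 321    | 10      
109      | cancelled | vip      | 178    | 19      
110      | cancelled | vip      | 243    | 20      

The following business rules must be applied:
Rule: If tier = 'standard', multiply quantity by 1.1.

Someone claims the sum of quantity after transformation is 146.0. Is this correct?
No, the correct result is 126.0.

Step 1: Calculate the correct sum after transformation
Step 2: Apply multiplier 1.1 to records where tier = 'standard'
Step 3: Correct result = 126.0
Step 4: Claimed result = 146.0
Step 5: 126.0 ≠ 146.0
Conclusion: The claimed result is incorrect. The correct answer is 126.0.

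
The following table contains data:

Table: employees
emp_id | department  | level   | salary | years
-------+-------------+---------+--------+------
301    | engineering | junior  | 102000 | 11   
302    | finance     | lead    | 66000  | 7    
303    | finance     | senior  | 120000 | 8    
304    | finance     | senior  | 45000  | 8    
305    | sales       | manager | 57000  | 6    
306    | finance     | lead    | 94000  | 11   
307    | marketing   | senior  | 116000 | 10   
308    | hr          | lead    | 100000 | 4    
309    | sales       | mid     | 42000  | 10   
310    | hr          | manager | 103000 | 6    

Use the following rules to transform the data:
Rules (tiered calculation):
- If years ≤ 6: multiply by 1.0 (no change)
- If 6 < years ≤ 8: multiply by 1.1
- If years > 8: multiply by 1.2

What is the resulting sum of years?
91.7

Step 1: Tier 1 (years ≤ 6): 3 records, sum = 16 × 1.0 = 16.0
Step 2: Tier 2 (6 < years ≤ 8): 3 records, sum = 23 × 1.1 = 25.3
Step 3: Tier 3 (years > 8): 4 records, sum = 42 × 1.2 = 50.4
Step 4: Final sum = 16.0 + 25.3 + 50.4 = 91.7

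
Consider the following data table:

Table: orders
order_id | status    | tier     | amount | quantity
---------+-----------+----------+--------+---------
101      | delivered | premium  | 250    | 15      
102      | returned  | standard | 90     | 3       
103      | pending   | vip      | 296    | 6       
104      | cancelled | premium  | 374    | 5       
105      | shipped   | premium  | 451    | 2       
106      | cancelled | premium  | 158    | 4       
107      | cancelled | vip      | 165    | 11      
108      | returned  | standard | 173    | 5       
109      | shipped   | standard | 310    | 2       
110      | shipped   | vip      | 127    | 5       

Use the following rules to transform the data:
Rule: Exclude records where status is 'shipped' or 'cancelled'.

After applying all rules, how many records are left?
4

Step 1: Count records to exclude
  - 3 (shipped) + 3 (cancelled) = 6 records
Step 2: Total records: 10
Step 3: Remaining = 10 - 6 = 4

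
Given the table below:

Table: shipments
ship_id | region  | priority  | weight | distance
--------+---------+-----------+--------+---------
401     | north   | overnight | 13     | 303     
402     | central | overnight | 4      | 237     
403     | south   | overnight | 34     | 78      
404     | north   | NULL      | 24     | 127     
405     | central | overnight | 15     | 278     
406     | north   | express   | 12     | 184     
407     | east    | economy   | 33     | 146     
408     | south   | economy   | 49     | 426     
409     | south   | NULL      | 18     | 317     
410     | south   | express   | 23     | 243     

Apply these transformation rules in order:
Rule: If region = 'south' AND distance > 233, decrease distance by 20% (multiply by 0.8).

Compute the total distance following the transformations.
2141.8

Step 1: Find records where region = 'south' AND distance > 233
Step 2: 3 records match, summing to 986
Step 3: After multiplier: 986 × 0.8 = 788.8
Step 4: Unaffected records sum: 1353
Step 5: Final sum = 788.8 + 1353 = 2141.8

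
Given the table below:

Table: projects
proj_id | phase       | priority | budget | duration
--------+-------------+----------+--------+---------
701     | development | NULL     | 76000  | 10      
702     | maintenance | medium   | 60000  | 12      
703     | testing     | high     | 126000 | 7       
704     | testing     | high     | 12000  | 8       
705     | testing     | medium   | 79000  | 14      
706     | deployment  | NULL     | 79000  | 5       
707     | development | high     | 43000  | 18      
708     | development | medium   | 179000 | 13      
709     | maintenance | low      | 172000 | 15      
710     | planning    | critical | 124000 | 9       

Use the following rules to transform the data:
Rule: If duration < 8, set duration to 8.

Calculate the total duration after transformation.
115

Step 1: 2 records have duration < 8
Step 2: These records originally summed to 12
Step 3: After setting to minimum: 2 × 8 = 16
Step 4: Unaffected records sum: 99
Step 5: Final sum = 16 + 99 = 115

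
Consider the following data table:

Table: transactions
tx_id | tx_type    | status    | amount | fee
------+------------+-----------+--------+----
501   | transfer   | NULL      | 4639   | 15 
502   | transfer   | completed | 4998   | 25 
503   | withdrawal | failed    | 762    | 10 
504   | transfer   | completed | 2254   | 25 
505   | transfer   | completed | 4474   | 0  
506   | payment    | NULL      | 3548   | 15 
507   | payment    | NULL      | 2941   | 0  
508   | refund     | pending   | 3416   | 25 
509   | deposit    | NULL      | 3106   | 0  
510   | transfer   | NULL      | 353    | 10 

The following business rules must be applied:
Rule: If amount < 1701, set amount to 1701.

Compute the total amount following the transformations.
32778

Step 1: 2 records have amount < 1701
Step 2: These records originally summed to 1115
Step 3: After setting to minimum: 2 × 1701 = 3402
Step 4: Unaffected records sum: 29376
Step 5: Final sum = 3402 + 29376 = 32778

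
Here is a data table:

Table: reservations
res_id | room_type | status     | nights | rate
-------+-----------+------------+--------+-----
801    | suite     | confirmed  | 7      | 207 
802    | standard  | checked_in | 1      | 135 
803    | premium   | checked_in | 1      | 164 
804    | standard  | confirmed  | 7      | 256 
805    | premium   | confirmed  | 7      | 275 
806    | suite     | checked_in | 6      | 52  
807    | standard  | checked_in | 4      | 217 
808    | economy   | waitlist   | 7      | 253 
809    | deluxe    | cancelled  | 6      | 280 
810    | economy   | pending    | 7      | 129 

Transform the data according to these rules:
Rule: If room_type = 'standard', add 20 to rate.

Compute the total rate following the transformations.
2028

Step 1: Count records where room_type = 'standard': 3
Step 2: Total bonus added: 3 × 20 = 60
Step 3: Original sum of rate: 1968
Step 4: Final sum = 1968 + 60 = 2028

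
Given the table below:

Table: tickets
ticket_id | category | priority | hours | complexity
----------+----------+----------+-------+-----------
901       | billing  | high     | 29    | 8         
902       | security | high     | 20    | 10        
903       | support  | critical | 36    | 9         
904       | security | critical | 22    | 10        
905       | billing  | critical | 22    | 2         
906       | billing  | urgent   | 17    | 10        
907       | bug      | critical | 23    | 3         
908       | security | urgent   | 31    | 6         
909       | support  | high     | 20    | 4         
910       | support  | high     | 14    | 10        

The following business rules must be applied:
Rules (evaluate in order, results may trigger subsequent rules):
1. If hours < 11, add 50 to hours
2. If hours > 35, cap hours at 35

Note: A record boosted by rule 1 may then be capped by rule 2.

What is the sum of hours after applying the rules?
233

Step 1: Apply rule 1 to records with hours < 11
  - 0 records get bonus of 50
  - Of these, 0 records then exceed 35 and get capped
Step 2: Apply rule 2 to records with hours > 35
  - 1 records (original) are capped
Step 3: Calculate final sum = 233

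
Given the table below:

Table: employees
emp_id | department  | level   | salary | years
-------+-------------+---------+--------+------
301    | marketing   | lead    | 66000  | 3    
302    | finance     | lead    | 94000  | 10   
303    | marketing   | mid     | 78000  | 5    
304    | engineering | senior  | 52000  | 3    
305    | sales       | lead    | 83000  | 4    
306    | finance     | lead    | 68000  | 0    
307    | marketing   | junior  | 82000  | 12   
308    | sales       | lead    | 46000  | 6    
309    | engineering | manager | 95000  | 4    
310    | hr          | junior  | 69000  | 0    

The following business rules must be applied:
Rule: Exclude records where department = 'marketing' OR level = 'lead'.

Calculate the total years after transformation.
7

Step 1: Find records where department = 'marketing' OR level = 'lead'
Step 2: 7 records match, summing to 40
Step 3: Original sum: 47
Step 4: Remaining sum = 47 - 40 = 7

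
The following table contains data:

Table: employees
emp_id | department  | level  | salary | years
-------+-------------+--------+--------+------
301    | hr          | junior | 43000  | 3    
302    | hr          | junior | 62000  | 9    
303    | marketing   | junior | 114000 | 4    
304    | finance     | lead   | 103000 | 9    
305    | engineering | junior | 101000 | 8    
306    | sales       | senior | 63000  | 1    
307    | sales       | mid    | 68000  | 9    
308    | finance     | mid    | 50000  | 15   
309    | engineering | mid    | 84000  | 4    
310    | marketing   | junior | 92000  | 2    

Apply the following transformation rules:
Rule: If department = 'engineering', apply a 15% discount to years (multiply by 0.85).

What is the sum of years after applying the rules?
62.2

Step 1: Records with department = 'engineering' have total years = 12
Step 2: Apply multiplier: 12 × 0.85 = 10.2
Step 3: Other records total: 52
Step 4: Final sum = 10.2 + 52 = 62.2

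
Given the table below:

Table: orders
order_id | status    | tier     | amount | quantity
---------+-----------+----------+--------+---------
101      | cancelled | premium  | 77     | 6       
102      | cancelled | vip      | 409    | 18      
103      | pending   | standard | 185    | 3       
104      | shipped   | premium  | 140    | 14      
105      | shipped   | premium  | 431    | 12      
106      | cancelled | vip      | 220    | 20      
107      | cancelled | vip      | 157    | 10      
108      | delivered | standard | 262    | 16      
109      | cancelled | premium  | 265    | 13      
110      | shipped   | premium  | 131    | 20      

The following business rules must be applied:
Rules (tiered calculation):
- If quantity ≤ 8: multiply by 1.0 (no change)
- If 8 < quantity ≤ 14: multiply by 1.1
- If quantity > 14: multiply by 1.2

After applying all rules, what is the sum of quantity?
151.7

Step 1: Tier 1 (quantity ≤ 8): 2 records, sum = 9 × 1.0 = 9.0
Step 2: Tier 2 (8 < quantity ≤ 14): 4 records, sum = 49 × 1.1 = 53.9
Step 3: Tier 3 (quantity > 14): 4 records, sum = 74 × 1.2 = 88.8
Step 4: Final sum = 9.0 + 53.9 + 88.8 = 151.7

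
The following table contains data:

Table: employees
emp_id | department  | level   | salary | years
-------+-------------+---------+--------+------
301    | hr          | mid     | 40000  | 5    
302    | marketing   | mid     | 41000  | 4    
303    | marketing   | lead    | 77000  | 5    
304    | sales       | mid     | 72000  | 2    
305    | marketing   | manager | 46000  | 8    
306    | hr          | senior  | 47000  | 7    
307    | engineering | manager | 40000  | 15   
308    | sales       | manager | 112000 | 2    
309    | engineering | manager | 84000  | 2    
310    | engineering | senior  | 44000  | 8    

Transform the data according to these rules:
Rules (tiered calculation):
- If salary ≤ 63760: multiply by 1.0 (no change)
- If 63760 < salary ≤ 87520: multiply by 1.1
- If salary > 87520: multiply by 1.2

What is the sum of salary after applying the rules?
648700.0

Step 1: Tier 1 (salary ≤ 63760): 6 records, sum = 258000 × 1.0 = 258000.0
Step 2: Tier 2 (63760 < salary ≤ 87520): 3 records, sum = 233000 × 1.1 = 256300.0
Step 3: Tier 3 (salary > 87520): 1 records, sum = 112000 × 1.2 = 134400.0
Step 4: Final sum = 258000.0 + 256300.0 + 134400.0 = 648700.0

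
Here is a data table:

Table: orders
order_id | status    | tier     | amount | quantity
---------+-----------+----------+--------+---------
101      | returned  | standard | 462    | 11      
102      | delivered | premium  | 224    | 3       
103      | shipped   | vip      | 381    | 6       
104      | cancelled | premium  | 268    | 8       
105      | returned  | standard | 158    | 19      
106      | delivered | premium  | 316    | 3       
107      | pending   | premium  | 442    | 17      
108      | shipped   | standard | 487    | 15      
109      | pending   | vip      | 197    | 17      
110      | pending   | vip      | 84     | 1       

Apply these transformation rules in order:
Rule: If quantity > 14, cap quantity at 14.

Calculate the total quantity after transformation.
88

Step 1: 4 records have quantity > 14
Step 2: These records originally summed to 68
Step 3: After capping: 4 × 14 = 56
Step 4: Unaffected records sum: 32
Step 5: Final sum = 56 + 32 = 88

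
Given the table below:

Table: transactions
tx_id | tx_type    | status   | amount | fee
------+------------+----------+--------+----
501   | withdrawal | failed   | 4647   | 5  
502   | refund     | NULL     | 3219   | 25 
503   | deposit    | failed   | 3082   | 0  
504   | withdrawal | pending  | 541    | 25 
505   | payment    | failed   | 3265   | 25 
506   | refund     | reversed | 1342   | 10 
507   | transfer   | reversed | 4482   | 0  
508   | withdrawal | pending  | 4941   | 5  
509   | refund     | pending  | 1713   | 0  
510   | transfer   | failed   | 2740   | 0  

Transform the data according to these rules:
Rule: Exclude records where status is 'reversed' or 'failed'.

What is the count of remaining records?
4

Step 1: Count records to exclude
  - 2 (reversed) + 4 (failed) = 6 records
Step 2: Total records: 10
Step 3: Remaining = 10 - 6 = 4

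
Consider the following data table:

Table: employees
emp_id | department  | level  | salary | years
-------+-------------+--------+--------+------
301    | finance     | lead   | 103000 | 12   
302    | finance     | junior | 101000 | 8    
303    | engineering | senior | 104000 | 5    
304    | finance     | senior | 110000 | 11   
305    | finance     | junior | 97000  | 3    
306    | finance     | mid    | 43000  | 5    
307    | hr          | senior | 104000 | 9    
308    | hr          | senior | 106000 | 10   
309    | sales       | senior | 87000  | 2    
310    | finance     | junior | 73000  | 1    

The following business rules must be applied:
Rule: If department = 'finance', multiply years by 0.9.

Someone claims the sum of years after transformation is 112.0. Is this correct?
No, the correct result is 62.0.

Step 1: Calculate the correct sum after transformation
Step 2: Apply multiplier 0.9 to records where department = 'finance'
Step 3: Correct result = 62.0
Step 4: Claimed result = 112.0
Step 5: 62.0 ≠ 112.0
Conclusion: The claimed result is incorrect. The correct answer is 62.0.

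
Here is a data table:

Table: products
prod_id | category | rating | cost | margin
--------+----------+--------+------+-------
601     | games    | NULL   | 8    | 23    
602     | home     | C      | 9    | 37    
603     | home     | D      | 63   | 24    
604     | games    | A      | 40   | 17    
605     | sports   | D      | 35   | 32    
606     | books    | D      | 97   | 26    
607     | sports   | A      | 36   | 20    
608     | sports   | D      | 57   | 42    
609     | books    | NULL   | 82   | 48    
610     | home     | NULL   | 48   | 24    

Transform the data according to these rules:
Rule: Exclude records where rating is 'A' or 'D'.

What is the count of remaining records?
4

Step 1: Count records to exclude
  - 2 (A) + 4 (D) = 6 records
Step 2: Total records: 10
Step 3: Remaining = 10 - 6 = 4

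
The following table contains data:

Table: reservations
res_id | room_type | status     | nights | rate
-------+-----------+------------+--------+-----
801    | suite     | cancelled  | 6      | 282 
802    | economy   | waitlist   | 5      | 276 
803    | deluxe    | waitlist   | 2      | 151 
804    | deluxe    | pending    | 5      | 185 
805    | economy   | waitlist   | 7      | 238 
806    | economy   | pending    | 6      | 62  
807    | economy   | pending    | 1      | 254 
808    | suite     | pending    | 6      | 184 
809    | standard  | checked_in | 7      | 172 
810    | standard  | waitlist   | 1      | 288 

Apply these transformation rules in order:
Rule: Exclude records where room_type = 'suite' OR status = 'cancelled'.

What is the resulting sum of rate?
1626

Step 1: Find records where room_type = 'suite' OR status = 'cancelled'
Step 2: 2 records match, summing to 466
Step 3: Original sum: 2092
Step 4: Remaining sum = 2092 - 466 = 1626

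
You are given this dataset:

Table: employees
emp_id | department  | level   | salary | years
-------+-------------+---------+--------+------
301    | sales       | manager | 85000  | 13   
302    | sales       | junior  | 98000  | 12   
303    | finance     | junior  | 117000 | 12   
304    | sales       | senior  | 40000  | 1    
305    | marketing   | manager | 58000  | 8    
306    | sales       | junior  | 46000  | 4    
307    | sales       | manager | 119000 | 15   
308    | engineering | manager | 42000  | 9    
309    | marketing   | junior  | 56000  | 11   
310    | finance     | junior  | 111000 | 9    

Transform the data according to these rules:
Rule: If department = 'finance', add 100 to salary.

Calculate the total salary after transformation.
772200

Step 1: Count records where department = 'finance': 2
Step 2: Total bonus added: 2 × 100 = 200
Step 3: Original sum of salary: 772000
Step 4: Final sum = 772000 + 200 = 772200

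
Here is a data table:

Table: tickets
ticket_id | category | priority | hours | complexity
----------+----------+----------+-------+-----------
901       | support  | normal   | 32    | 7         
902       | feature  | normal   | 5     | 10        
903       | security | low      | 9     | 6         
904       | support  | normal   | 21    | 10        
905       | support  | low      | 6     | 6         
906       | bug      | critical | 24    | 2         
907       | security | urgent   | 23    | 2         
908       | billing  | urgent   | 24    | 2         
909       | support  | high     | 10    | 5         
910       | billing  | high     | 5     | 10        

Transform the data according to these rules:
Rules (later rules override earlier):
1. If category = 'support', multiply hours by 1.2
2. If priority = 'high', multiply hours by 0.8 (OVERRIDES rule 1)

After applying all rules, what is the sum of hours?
167.8

Step 1: Rule 2 takes priority for records with priority = 'high'
  - 2 records: 15 × 0.8 = 12.0
Step 2: Rule 1 applies to remaining records with category = 'support'
  - 3 records: 59 × 1.2 = 70.8
Step 3: Other records unchanged: 85
Step 4: Final sum = 12.0 + 70.8 + 85 = 167.8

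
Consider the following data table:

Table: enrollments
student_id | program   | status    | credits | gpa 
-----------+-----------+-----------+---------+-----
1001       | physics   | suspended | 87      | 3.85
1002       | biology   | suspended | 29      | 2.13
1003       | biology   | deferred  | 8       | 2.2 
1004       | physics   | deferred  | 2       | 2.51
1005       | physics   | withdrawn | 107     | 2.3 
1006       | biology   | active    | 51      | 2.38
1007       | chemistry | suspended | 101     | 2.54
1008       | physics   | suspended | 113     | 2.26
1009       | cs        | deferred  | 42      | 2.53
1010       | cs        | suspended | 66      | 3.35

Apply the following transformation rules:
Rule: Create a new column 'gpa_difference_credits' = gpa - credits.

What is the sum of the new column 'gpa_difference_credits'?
-579.95

Step 1: For each record, compute gpa - credits
Example calculations:
  3.85 - 87 = -83.15
  2.13 - 29 = -26.87
  2.2 - 8 = -5.8
  ...
Step 2: Sum all derived values
Step 3: Total = -579.95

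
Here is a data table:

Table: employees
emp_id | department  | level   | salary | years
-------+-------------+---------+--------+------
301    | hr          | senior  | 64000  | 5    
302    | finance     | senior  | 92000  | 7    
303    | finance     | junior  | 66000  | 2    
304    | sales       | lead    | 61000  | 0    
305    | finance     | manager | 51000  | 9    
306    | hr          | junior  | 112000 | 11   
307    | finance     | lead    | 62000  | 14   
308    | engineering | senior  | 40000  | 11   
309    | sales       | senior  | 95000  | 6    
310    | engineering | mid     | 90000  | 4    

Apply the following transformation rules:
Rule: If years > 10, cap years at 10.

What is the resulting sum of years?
63

Step 1: 3 records have years > 10
Step 2: These records originally summed to 36
Step 3: After capping: 3 × 10 = 30
Step 4: Unaffected records sum: 33
Step 5: Final sum = 30 + 33 = 63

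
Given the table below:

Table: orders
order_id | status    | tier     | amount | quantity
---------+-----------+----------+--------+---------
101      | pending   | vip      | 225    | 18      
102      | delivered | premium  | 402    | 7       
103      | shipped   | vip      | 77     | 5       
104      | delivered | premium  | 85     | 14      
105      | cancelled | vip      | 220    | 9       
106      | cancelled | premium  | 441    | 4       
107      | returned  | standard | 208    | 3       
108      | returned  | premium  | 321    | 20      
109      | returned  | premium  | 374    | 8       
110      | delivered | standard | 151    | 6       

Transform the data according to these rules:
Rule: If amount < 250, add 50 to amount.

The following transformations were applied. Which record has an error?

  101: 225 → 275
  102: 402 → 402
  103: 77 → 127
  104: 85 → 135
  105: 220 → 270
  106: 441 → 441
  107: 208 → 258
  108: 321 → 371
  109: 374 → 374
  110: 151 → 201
Record 108 has an error. The correct transformed value should be 321, not 371.

Step 1: Check each record against the rule
Step 2: Record 108 has amount = 321
Step 3: Since 321 >= 250, the bonus should not have been applied
Step 4: Correct value = 321, but claimed value = 371
Conclusion: Record 108 has the error.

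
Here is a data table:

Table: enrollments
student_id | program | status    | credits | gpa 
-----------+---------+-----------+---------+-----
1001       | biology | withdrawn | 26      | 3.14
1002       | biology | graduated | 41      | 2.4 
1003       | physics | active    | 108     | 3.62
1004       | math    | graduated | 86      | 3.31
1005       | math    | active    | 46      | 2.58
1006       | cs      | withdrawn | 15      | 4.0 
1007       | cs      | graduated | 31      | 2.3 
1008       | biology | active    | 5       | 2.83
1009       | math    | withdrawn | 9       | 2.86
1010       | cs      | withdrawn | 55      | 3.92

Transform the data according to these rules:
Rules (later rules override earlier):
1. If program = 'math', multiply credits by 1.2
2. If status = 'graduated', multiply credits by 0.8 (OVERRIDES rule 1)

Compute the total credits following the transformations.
401.4

Step 1: Rule 2 takes priority for records with status = 'graduated'
  - 3 records: 158 × 0.8 = 126.4
Step 2: Rule 1 applies to remaining records with program = 'math'
  - 2 records: 55 × 1.2 = 66.0
Step 3: Other records unchanged: 209
Step 4: Final sum = 126.4 + 66.0 + 209 = 401.4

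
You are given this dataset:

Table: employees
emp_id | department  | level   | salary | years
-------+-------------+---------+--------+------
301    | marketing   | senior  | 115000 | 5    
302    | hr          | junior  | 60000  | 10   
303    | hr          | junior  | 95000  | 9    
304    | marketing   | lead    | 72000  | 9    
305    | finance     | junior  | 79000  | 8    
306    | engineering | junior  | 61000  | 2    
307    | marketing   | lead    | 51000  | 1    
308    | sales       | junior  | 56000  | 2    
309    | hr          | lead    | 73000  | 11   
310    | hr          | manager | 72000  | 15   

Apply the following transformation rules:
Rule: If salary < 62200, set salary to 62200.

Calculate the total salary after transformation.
754800

Step 1: 4 records have salary < 62200
Step 2: These records originally summed to 228000
Step 3: After setting to minimum: 4 × 62200 = 248800
Step 4: Unaffected records sum: 506000
Step 5: Final sum = 248800 + 506000 = 754800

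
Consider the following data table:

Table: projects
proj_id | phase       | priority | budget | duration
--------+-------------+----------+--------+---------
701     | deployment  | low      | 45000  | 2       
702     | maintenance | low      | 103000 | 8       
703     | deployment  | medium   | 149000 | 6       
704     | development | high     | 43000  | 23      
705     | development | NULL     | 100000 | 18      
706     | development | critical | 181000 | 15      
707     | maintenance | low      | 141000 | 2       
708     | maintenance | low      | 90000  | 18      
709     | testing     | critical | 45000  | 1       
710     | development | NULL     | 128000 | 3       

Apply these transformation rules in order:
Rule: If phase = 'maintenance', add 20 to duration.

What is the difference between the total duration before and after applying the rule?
60

Step 1: Original sum of duration = 96
Step 2: 3 records have phase = 'maintenance'
Step 3: Each affected record changes by 20
Step 4: Total change = 3 × 20 = 60
Step 5: New sum = 96 + 60 = 156
Step 6: Difference = |156 - 96| = 60
        (Sum increased by 60)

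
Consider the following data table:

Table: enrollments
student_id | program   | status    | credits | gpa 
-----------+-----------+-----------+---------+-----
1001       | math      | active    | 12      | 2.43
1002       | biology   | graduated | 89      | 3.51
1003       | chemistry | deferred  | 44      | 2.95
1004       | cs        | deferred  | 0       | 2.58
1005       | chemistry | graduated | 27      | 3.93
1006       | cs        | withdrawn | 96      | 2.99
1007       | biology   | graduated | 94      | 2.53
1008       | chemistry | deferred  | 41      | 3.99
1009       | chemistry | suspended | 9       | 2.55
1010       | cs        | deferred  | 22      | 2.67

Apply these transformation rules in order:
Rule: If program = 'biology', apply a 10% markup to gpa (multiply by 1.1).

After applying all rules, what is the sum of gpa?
30.73

Step 1: Records with program = 'biology' have total gpa = 6.04
Step 2: Apply multiplier: 6.04 × 1.1 = 6.64
Step 3: Other records total: 24.09
Step 4: Final sum = 6.64 + 24.09 = 30.73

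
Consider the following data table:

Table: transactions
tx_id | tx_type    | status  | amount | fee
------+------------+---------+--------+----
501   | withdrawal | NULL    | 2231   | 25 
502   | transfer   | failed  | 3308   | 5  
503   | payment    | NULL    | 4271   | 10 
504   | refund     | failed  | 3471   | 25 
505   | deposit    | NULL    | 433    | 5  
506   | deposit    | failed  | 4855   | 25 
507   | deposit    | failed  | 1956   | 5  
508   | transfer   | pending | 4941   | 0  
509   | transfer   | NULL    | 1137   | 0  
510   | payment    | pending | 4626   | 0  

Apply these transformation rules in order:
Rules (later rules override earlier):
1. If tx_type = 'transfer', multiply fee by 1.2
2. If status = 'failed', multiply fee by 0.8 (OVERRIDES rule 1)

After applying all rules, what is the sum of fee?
88.0

Step 1: Rule 2 takes priority for records with status = 'failed'
  - 4 records: 60 × 0.8 = 48.0
Step 2: Rule 1 applies to remaining records with tx_type = 'transfer'
  - 2 records: 0 × 1.2 = 0.0
Step 3: Other records unchanged: 40
Step 4: Final sum = 48.0 + 0.0 + 40 = 88.0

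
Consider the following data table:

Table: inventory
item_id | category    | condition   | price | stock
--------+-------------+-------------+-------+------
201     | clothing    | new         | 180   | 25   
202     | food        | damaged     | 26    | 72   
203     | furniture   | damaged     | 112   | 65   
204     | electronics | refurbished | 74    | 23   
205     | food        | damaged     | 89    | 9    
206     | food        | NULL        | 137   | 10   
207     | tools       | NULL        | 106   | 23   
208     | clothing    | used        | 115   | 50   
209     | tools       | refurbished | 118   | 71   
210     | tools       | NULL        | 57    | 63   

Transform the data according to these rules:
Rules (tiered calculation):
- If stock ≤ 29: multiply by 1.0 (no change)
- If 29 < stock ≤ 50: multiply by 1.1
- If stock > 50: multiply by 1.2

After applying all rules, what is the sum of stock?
470.2

Step 1: Tier 1 (stock ≤ 29): 5 records, sum = 90 × 1.0 = 90.0
Step 2: Tier 2 (29 < stock ≤ 50): 1 records, sum = 50 × 1.1 = 55.0
Step 3: Tier 3 (stock > 50): 4 records, sum = 271 × 1.2 = 325.2
Step 4: Final sum = 90.0 + 55.0 + 325.2 = 470.2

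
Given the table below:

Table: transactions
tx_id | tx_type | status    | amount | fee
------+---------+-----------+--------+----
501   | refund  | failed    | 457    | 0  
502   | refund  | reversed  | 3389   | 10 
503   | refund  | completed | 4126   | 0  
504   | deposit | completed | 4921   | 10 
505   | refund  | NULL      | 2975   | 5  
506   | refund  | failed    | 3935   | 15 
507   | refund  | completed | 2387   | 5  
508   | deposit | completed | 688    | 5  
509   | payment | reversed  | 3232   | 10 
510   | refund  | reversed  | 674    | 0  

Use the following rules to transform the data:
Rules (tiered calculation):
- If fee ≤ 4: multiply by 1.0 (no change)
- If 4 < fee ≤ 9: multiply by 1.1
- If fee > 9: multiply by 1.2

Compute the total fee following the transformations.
70.5

Step 1: Tier 1 (fee ≤ 4): 3 records, sum = 0 × 1.0 = 0.0
Step 2: Tier 2 (4 < fee ≤ 9): 3 records, sum = 15 × 1.1 = 16.5
Step 3: Tier 3 (fee > 9): 4 records, sum = 45 × 1.2 = 54.0
Step 4: Final sum = 0.0 + 16.5 + 54.0 = 70.5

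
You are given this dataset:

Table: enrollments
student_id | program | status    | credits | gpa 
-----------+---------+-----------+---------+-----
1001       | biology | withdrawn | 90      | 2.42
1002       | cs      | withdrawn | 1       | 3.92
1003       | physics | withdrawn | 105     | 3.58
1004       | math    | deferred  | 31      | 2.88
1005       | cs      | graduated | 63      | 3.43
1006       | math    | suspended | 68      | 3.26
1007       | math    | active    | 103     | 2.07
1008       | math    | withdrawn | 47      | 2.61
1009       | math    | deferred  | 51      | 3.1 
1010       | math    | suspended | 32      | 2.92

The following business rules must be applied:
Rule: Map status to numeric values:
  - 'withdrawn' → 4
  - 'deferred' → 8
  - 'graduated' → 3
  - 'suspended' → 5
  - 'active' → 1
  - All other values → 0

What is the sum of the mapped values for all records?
46

Step 1: Apply mapping to each record
Step 2: Count by status:
  'withdrawn': 4 records × 4 = 16
  'deferred': 2 records × 8 = 16
  'graduated': 1 records × 3 = 3
  'suspended': 2 records × 5 = 10
  'active': 1 records × 1 = 1
Step 3: Sum all mapped values = 46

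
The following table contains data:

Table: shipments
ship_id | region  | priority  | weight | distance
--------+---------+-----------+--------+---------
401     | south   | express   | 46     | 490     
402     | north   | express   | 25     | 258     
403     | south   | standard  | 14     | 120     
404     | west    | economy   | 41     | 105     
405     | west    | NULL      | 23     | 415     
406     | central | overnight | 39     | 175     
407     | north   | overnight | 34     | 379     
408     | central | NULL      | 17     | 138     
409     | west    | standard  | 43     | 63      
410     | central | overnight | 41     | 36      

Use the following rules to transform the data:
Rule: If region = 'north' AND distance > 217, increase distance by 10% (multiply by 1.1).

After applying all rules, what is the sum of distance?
2242.7

Step 1: Find records where region = 'north' AND distance > 217
Step 2: 2 records match, summing to 637
Step 3: After multiplier: 637 × 1.1 = 700.7
Step 4: Unaffected records sum: 1542
Step 5: Final sum = 700.7 + 1542 = 2242.7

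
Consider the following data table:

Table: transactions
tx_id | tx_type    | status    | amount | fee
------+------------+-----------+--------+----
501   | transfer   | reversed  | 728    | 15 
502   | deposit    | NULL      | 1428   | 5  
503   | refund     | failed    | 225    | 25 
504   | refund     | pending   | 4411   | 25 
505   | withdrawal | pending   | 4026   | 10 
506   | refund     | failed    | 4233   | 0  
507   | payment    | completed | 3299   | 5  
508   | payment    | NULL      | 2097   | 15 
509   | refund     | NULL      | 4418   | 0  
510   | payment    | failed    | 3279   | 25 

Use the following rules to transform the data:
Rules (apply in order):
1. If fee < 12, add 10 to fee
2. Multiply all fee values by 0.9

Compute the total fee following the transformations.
157.5

Step 1: Apply Rule 1 - Add 10 to records with fee < 12
  - 5 records affected: 20 + (5 × 10) = 70
  - Unaffected records: 105
  - Sum after Rule 1: 175
Step 2: Apply Rule 2 - Multiply all by 0.9
  - 175 × 0.9 = 157.5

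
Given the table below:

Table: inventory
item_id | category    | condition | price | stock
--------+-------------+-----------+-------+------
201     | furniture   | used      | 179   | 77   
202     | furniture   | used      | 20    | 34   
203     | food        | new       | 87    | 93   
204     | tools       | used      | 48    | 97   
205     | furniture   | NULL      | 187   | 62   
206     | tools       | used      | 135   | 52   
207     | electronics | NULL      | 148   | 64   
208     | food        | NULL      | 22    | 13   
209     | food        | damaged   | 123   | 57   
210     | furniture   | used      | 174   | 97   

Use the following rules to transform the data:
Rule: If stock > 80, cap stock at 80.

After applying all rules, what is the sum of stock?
599

Step 1: 3 records have stock > 80
Step 2: These records originally summed to 287
Step 3: After capping: 3 × 80 = 240
Step 4: Unaffected records sum: 359
Step 5: Final sum = 240 + 359 = 599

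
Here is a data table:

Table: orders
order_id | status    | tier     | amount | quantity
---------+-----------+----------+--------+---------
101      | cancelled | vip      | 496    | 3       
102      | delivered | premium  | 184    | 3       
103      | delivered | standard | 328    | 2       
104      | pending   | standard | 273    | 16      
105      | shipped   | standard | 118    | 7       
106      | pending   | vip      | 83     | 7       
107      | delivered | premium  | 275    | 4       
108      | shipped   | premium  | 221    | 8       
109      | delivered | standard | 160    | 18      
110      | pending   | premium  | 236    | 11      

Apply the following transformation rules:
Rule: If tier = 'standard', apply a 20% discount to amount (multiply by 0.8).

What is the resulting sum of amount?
2198.2

Step 1: Records with tier = 'standard' have total amount = 879
Step 2: Apply multiplier: 879 × 0.8 = 703.2
Step 3: Other records total: 1495
Step 4: Final sum = 703.2 + 1495 = 2198.2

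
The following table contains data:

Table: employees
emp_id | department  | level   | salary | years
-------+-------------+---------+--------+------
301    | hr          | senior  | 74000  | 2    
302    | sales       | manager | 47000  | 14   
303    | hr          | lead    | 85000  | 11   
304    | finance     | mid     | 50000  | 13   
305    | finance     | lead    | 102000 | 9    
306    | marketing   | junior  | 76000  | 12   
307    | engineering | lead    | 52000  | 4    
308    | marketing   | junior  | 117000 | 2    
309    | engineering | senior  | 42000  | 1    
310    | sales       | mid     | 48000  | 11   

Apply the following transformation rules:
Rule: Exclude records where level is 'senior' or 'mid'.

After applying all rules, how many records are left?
6

Step 1: Count records to exclude
  - 2 (senior) + 2 (mid) = 4 records
Step 2: Total records: 10
Step 3: Remaining = 10 - 4 = 6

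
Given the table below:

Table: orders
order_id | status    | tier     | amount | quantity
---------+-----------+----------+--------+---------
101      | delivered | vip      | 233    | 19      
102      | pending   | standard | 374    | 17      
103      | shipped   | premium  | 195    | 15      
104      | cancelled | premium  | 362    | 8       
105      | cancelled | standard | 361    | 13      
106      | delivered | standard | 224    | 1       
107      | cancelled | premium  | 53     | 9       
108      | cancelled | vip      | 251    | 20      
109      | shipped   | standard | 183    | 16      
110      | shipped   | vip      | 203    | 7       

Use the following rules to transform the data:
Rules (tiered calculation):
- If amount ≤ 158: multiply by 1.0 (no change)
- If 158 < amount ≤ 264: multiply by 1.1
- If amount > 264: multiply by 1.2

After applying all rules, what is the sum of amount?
2787.3

Step 1: Tier 1 (amount ≤ 158): 1 records, sum = 53 × 1.0 = 53.0
Step 2: Tier 2 (158 < amount ≤ 264): 6 records, sum = 1289 × 1.1 = 1417.9
Step 3: Tier 3 (amount > 264): 3 records, sum = 1097 × 1.2 = 1316.4
Step 4: Final sum = 53.0 + 1417.9 + 1316.4 = 2787.3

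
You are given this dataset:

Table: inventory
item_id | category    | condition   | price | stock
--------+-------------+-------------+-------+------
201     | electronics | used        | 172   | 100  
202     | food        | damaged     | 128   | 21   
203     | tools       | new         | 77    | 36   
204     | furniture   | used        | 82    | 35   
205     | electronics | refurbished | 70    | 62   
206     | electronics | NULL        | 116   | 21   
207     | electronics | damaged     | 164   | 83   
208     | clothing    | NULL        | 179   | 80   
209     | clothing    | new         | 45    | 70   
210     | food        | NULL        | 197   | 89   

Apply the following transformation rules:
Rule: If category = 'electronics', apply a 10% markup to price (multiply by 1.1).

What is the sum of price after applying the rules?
1282.2

Step 1: Records with category = 'electronics' have total price = 522
Step 2: Apply multiplier: 522 × 1.1 = 574.2
Step 3: Other records total: 708
Step 4: Final sum = 574.2 + 708 = 1282.2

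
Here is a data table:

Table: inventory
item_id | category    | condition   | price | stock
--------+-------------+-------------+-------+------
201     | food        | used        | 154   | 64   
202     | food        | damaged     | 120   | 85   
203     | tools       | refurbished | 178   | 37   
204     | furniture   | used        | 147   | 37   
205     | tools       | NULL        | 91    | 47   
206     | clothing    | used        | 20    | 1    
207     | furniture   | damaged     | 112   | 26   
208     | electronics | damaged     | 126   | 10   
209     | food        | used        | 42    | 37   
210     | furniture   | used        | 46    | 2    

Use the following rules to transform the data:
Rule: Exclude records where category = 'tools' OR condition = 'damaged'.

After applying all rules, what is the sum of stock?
141

Step 1: Find records where category = 'tools' OR condition = 'damaged'
Step 2: 5 records match, summing to 205
Step 3: Original sum: 346
Step 4: Remaining sum = 346 - 205 = 141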